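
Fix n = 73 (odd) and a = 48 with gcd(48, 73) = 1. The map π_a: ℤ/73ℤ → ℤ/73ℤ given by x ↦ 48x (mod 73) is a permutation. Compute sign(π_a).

+1

Trace 12: π^k(12) = [12, 65, 54, 37, 24, 57, 35] for k=0..6.
3 cycles of lengths [36, 36, 1].
Σ(ℓ_i−1) = 73−3 = 70; sign = (−1)^70 = +1.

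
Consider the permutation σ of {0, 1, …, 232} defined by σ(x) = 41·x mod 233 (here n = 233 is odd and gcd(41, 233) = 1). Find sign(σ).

Start at x=129: 129 → 163 → 159 → 228 → 28 → 216 → 2 → … (one orbit).
Cycle lengths of π_41 on ℤ/233ℤ: [232, 1]; 2 cycles in total.
n − c = 233 − 2 = 231; sign = (−1)^231 = -1.
(41|233)_J = -1 (Zolotarev's lemma cross-check).

-1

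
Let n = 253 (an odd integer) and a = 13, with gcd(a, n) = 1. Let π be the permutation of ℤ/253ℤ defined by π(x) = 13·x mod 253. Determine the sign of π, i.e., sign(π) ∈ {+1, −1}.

Trace 27: π^k(27) = [27, 98, 9, 117, 3, 39, 1] for k=0..6.
The orbit structure of x ↦ 13x mod 253: 6 orbits of sizes [110, 110, 11, 11, 10, 1].
sign(π) = (−1)^{n − #cycles} = (−1)^{253−6} = (−1)^247 = -1.

-1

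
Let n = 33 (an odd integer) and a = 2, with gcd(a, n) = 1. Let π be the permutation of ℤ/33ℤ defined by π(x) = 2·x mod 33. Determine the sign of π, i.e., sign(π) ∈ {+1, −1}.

+1

Orbit of 31 under x↦2x: [31, 29, 25, 17, 1, 2, 4]… (length divides ord_33(2)).
The orbit structure of x ↦ 2x mod 33: 5 orbits of sizes [10, 10, 10, 2, 1].
33 − 5 = 28 transpositions; sign(π) = (−1)^28 = +1.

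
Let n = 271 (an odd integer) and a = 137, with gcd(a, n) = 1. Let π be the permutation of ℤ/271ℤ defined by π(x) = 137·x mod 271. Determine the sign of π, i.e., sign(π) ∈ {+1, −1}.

-1

Trace 247: π^k(247) = [247, 235, 217, 190, 14, 21, 167] for k=0..6.
The orbit structure of x ↦ 137x mod 271: 2 orbits of sizes [270, 1].
With 2 cycles on 271 points, sign = (−1)^{271−2} = -1.
(137|271)_J = -1 (Zolotarev's lemma cross-check).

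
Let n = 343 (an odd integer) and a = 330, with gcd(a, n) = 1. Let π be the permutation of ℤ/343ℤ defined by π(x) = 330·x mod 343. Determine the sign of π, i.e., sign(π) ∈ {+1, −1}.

Start at x=155: 155 → 43 → 127 → 64 → 197 → 183 → 22 → … (one orbit).
π_330 has 19 disjoint cycles with lengths [49, 49, 49, 49, 49, 49, 7, 7, 7, 7, 7, 7, 1, 1, 1, 1, 1, 1, 1] on {0,…,342}.
343 − 19 = 324 transpositions; sign(π) = (−1)^324 = +1.

+1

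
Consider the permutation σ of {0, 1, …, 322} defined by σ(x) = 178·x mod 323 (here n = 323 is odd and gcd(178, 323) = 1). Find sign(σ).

Orbit of 254 under x↦178x: [254, 315, 191, 83, 239, 229, 64]… (length divides ord_323(178)).
Cycle type of π: 24×12 + 8×2 + 3×6 + 1; total 21 cycles.
With 21 cycles on 323 points, sign = (−1)^{323−21} = +1.
(178|323)_J = +1 (Zolotarev's lemma cross-check).

+1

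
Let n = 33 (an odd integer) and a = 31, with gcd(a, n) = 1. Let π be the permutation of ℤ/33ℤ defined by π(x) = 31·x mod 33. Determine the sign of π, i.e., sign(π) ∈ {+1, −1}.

Start at x=1: 1 → 31 → 4 → 25 → 16 → 1 (one orbit).
π_31 has 9 disjoint cycles with lengths [5, 5, 5, 5, 5, 5, 1, 1, 1] on {0,…,32}.
n − c = 33 − 9 = 24; sign = (−1)^24 = +1.

+1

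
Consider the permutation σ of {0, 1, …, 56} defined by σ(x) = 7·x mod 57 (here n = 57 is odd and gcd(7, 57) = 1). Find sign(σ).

Trace 7: π^k(7) = [7, 49, 1] for k=0..2.
π_7 has 21 disjoint cycles with lengths [3, 3, 3, 3, 3, 3, 3, 3, 3, 3, 3, 3, 3, 3, 3, 3, 3, 3, 1, 1, 1] on {0,…,56}.
sign(π) = (−1)^{n − #cycles} = (−1)^{57−21} = (−1)^36 = +1.
Via Zolotarev, sign(π_{7}) = (7|57) = +1.

+1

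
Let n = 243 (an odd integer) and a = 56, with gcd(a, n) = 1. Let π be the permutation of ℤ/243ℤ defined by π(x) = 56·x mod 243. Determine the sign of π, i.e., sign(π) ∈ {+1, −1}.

Trace 233: π^k(233) = [233, 169, 230, 1, 56, 220, 170] for k=0..6.
Decompose π into cycles: lengths [162, 54, 18, 6, 2, 1] (6 cycles, including the fixed point 0).
Σ(ℓ_i−1) = 243−6 = 237; sign = (−1)^237 = -1.

-1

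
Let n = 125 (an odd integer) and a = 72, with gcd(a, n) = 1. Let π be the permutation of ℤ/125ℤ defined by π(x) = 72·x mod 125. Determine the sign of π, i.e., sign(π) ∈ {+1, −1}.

-1

Orbit of 48 under x↦72x: [48, 81, 82, 29, 88, 86, 67]… (length divides ord_125(72)).
Decompose π into cycles: lengths [100, 20, 4, 1] (4 cycles, including the fixed point 0).
With 4 cycles on 125 points, sign = (−1)^{125−4} = -1.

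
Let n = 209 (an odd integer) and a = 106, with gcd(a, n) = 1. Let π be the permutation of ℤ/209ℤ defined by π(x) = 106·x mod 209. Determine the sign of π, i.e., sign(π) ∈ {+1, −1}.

-1

Trace 96: π^k(96) = [96, 144, 7, 115, 68, 102, 153] for k=0..6.
The orbit structure of x ↦ 106x mod 209: 14 orbits of sizes [30, 30, 30, 30, 30, 30, 10, 3, 3, 3, 3, 3, 3, 1].
n − c = 209 − 14 = 195; sign = (−1)^195 = -1.
Zolotarev: (106|209) = -1, matching the cycle-count sign.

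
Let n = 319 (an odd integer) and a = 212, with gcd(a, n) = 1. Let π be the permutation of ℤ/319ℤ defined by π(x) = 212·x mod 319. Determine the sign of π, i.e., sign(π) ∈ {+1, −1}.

Trace 80: π^k(80) = [80, 53, 71, 59, 67, 168, 207] for k=0..6.
π_212 has 9 disjoint cycles with lengths [70, 70, 70, 70, 14, 14, 5, 5, 1] on {0,…,318}.
319 − 9 = 310 transpositions; sign(π) = (−1)^310 = +1.
Check: (212/319) = +1 by Zolotarev.

+1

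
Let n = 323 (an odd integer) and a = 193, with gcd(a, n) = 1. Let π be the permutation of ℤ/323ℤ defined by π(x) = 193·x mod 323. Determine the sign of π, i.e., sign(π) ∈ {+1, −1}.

Orbit of 160 under x↦193x: [160, 195, 167, 254, 249, 253, 56]… (length divides ord_323(193)).
π_193 has 5 disjoint cycles with lengths [144, 144, 18, 16, 1] on {0,…,322}.
Σ(ℓ_i−1) = 323−5 = 318; sign = (−1)^318 = +1.
(193|323)_J = +1 (Zolotarev's lemma cross-check).

+1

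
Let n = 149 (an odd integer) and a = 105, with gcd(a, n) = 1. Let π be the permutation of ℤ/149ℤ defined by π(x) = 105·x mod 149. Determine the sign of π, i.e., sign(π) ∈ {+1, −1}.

Orbit of 44 under x↦105x: [44, 1, 105, 148]… (length divides ord_149(105)).
The orbit structure of x ↦ 105x mod 149: 38 orbits of sizes [4, 4, 4, 4, 4, 4, 4, 4, 4, 4, 4, 4, 4, 4, 4, 4, 4, 4, 4, 4, 4, 4, 4, 4, 4, 4, 4, 4, 4, 4, 4, 4, 4, 4, 4, 4, 4, 1].
sign(π) = (−1)^{n − #cycles} = (−1)^{149−38} = (−1)^111 = -1.

-1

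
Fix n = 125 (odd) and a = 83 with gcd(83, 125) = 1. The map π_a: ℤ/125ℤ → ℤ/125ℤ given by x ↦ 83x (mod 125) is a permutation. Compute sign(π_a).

Trace 81: π^k(81) = [81, 98, 9, 122, 1, 83, 14] for k=0..6.
Cycle type of π: 100 + 20 + 4 + 1; total 4 cycles.
n − c = 125 − 4 = 121; sign = (−1)^121 = -1.

-1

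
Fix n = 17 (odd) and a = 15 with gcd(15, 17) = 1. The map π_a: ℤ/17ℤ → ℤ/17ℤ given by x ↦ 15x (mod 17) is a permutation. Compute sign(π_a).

Start at x=16: 16 → 2 → 13 → 8 → 1 → 15 → 4 → … (one orbit).
Cycle type of π: 8×2 + 1; total 3 cycles.
Σ(ℓ_i−1) = 17−3 = 14; sign = (−1)^14 = +1.
Via Zolotarev, sign(π_{15}) = (15|17) = +1.

+1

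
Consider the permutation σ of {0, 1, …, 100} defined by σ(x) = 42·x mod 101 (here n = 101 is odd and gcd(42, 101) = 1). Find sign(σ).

Orbit of 75 under x↦42x: [75, 19, 91, 85, 35, 56, 29]… (length divides ord_101(42)).
Decompose π into cycles: lengths [100, 1] (2 cycles, including the fixed point 0).
Σ(ℓ_i−1) = 101−2 = 99; sign = (−1)^99 = -1.

-1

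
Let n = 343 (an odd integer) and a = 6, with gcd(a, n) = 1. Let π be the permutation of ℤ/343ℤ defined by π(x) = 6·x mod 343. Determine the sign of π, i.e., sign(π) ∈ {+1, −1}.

-1

Trace 132: π^k(132) = [132, 106, 293, 43, 258, 176, 27] for k=0..6.
Decompose π into cycles: lengths [98, 98, 98, 14, 14, 14, 2, 2, 2, 1] (10 cycles, including the fixed point 0).
sign(π) = (−1)^{n − #cycles} = (−1)^{343−10} = (−1)^333 = -1.
Zolotarev: (6|343) = -1, matching the cycle-count sign.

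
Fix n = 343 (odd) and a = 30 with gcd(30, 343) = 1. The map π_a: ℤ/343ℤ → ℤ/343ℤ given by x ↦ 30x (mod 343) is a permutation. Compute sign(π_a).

Start at x=324: 324 → 116 → 50 → 128 → 67 → 295 → 275 → … (one orbit).
Cycle lengths of π_30 on ℤ/343ℤ: [21, 21, 21, 21, 21, 21, 21, 21, 21, 21, 21, 21, 21, 21, 3, 3, 3, 3, 3, 3, 3, 3, 3, 3, 3, 3, 3, 3, 3, 3, 1]; 31 cycles in total.
n − c = 343 − 31 = 312; sign = (−1)^312 = +1.

+1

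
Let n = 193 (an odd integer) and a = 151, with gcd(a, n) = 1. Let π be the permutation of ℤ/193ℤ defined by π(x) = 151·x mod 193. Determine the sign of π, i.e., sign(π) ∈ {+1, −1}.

Orbit of 64 under x↦151x: [64, 14, 184, 185, 143, 170, 1]… (length divides ord_193(151)).
Decompose π into cycles: lengths [32, 32, 32, 32, 32, 32, 1] (7 cycles, including the fixed point 0).
Σ(ℓ_i−1) = 193−7 = 186; sign = (−1)^186 = +1.

+1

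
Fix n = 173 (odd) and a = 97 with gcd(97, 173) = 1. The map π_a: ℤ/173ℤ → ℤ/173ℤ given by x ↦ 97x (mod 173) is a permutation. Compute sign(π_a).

-1

Start at x=145: 145 → 52 → 27 → 24 → 79 → 51 → 103 → … (one orbit).
Cycle type of π: 172 + 1; total 2 cycles.
2 cycles on 173: each ℓ→(−1)^(ℓ−1), product (−1)^171 = -1.
Zolotarev: (97|173) = -1, matching the cycle-count sign.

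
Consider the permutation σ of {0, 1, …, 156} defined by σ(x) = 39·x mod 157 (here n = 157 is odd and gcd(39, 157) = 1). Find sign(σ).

+1

Trace 108: π^k(108) = [108, 130, 46, 67, 101, 14, 75] for k=0..6.
Cycle lengths of π_39 on ℤ/157ℤ: [13, 13, 13, 13, 13, 13, 13, 13, 13, 13, 13, 13, 1]; 13 cycles in total.
n − c = 157 − 13 = 144; sign = (−1)^144 = +1.
Zolotarev: (39|157) = +1, matching the cycle-count sign.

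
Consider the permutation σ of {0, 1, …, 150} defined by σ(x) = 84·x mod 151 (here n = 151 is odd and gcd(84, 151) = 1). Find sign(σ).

+1

Trace 20: π^k(20) = [20, 19, 86, 127, 98, 78, 59] for k=0..6.
Cycle lengths of π_84 on ℤ/151ℤ: [25, 25, 25, 25, 25, 25, 1]; 7 cycles in total.
With 7 cycles on 151 points, sign = (−1)^{151−7} = +1.
Check: (84/151) = +1 by Zolotarev.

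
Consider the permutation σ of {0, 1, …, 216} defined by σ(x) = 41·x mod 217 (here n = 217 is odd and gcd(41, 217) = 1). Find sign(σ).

-1

Start at x=97: 97 → 71 → 90 → 1 → 41 → 162 → 132 → … (one orbit).
Cycle type of π: 30×6 + 15×2 + 2×3 + 1; total 12 cycles.
n − c = 217 − 12 = 205; sign = (−1)^205 = -1.
The Jacobi symbol (41|217) = -1 (Zolotarev) agrees.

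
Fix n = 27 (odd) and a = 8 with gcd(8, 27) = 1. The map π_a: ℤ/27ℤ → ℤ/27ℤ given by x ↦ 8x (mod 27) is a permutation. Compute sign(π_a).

Start at x=26: 26 → 19 → 17 → 1 → 8 → 10 → 26 (one orbit).
π_8 has 8 disjoint cycles with lengths [6, 6, 6, 2, 2, 2, 2, 1] on {0,…,26}.
Σ(ℓ_i−1) = 27−8 = 19; sign = (−1)^19 = -1.

-1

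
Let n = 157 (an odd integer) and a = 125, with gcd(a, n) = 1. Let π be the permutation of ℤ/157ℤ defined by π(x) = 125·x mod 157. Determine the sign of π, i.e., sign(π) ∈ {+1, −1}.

Orbit of 116 under x↦125x: [116, 56, 92, 39, 8, 58, 28]… (length divides ord_157(125)).
Cycle type of π: 52×3 + 1; total 4 cycles.
n − c = 157 − 4 = 153; sign = (−1)^153 = -1.

-1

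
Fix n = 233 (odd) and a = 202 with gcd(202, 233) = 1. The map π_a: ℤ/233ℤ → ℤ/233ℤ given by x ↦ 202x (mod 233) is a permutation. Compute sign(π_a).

+1

Start at x=201: 201 → 60 → 4 → 109 → 116 → 132 → 102 → … (one orbit).
The orbit structure of x ↦ 202x mod 233: 3 orbits of sizes [116, 116, 1].
sign(π) = (−1)^{n − #cycles} = (−1)^{233−3} = (−1)^230 = +1.
(202|233)_J = +1 (Zolotarev's lemma cross-check).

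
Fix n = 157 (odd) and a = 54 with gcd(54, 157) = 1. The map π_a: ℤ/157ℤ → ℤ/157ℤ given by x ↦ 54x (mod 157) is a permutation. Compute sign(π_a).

-1

Start at x=59: 59 → 46 → 129 → 58 → 149 → 39 → 65 → … (one orbit).
Cycle type of π: 52×3 + 1; total 4 cycles.
With 4 cycles on 157 points, sign = (−1)^{157−4} = -1.
Zolotarev: (54|157) = -1, matching the cycle-count sign.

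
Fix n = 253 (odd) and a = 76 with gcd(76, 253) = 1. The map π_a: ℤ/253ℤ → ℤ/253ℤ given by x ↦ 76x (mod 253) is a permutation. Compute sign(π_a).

+1

Start at x=177: 177 → 43 → 232 → 175 → 144 → 65 → 133 → … (one orbit).
Cycle lengths of π_76 on ℤ/253ℤ: [22, 22, 22, 22, 22, 22, 22, 22, 22, 22, 22, 2, 2, 2, 2, 2, 1]; 17 cycles in total.
253 − 17 = 236 transpositions; sign(π) = (−1)^236 = +1.
Zolotarev: (76|253) = +1, matching the cycle-count sign.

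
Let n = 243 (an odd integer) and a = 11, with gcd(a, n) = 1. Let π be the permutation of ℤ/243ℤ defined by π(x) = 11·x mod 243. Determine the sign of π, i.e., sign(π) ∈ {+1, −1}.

-1

Orbit of 137 under x↦11x: [137, 49, 53, 97, 95, 73, 74]… (length divides ord_243(11)).
The orbit structure of x ↦ 11x mod 243: 6 orbits of sizes [162, 54, 18, 6, 2, 1].
243 − 6 = 237 transpositions; sign(π) = (−1)^237 = -1.
The Jacobi symbol (11|243) = -1 (Zolotarev) agrees.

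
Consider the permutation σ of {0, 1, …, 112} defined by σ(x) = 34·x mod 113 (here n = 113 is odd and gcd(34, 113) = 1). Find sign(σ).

-1

Trace 31: π^k(31) = [31, 37, 15, 58, 51, 39, 83] for k=0..6.
π_34 has 2 disjoint cycles with lengths [112, 1] on {0,…,112}.
With 2 cycles on 113 points, sign = (−1)^{113−2} = -1.
Zolotarev: (34|113) = -1, matching the cycle-count sign.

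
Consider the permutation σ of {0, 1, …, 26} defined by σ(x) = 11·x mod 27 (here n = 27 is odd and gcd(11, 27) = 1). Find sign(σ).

-1

Trace 20: π^k(20) = [20, 4, 17, 25, 5, 1, 11] for k=0..6.
Cycle type of π: 18 + 6 + 2 + 1; total 4 cycles.
n − c = 27 − 4 = 23; sign = (−1)^23 = -1.
Via Zolotarev, sign(π_{11}) = (11|27) = -1.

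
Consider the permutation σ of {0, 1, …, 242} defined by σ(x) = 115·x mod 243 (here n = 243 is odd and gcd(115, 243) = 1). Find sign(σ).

+1

Trace 94: π^k(94) = [94, 118, 205, 4, 217, 169, 238] for k=0..6.
π_115 has 11 disjoint cycles with lengths [81, 81, 27, 27, 9, 9, 3, 3, 1, 1, 1] on {0,…,242}.
sign(π) = (−1)^{n − #cycles} = (−1)^{243−11} = (−1)^232 = +1.
Via Zolotarev, sign(π_{115}) = (115|243) = +1.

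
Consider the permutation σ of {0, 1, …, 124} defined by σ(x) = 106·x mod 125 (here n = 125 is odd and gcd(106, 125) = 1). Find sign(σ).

+1

Orbit of 121 under x↦106x: [121, 76, 56, 61, 91, 21, 101]… (length divides ord_125(106)).
13 cycles of lengths [25, 25, 25, 25, 5, 5, 5, 5, 1, 1, 1, 1, 1].
sign(π) = (−1)^{n − #cycles} = (−1)^{125−13} = (−1)^112 = +1.
(106|125)_J = +1 (Zolotarev's lemma cross-check).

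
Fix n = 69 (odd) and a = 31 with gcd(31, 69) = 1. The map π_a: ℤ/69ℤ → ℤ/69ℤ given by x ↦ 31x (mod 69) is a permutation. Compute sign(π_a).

+1

Orbit of 1 under x↦31x: [1, 31, 64, 52, 25, 16, 13]… (length divides ord_69(31)).
The orbit structure of x ↦ 31x mod 69: 9 orbits of sizes [11, 11, 11, 11, 11, 11, 1, 1, 1].
n − c = 69 − 9 = 60; sign = (−1)^60 = +1.
Check: (31/69) = +1 by Zolotarev.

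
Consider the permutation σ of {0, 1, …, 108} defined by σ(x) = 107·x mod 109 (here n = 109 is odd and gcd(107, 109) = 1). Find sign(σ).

Trace 54: π^k(54) = [54, 1, 107, 4, 101, 16, 77] for k=0..6.
The orbit structure of x ↦ 107x mod 109: 4 orbits of sizes [36, 36, 36, 1].
4 cycles on 109: each ℓ→(−1)^(ℓ−1), product (−1)^105 = -1.

-1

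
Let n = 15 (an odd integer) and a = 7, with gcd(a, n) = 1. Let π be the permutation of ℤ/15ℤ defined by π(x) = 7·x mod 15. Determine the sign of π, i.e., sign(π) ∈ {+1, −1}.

-1

Start at x=1: 1 → 7 → 4 → 13 → 1 (one orbit).
Decompose π into cycles: lengths [4, 4, 4, 1, 1, 1] (6 cycles, including the fixed point 0).
n − c = 15 − 6 = 9; sign = (−1)^9 = -1.
Zolotarev: (7|15) = -1, matching the cycle-count sign.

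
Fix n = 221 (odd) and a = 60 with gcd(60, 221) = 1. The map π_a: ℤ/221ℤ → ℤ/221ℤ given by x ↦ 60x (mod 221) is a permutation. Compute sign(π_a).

Start at x=118: 118 → 8 → 38 → 70 → 1 → 60 → 64 → … (one orbit).
The orbit structure of x ↦ 60x mod 221: 30 orbits of sizes [8, 8, 8, 8, 8, 8, 8, 8, 8, 8, 8, 8, 8, 8, 8, 8, 8, 8, 8, 8, 8, 8, 8, 8, 8, 8, 4, 4, 4, 1].
Σ(ℓ_i−1) = 221−30 = 191; sign = (−1)^191 = -1.

-1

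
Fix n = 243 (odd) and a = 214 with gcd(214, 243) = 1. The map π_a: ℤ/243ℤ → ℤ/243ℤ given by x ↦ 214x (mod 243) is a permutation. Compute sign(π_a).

Start at x=241: 241 → 58 → 19 → 178 → 184 → 10 → 196 → … (one orbit).
π_214 has 11 disjoint cycles with lengths [81, 81, 27, 27, 9, 9, 3, 3, 1, 1, 1] on {0,…,242}.
11 cycles on 243: each ℓ→(−1)^(ℓ−1), product (−1)^232 = +1.

+1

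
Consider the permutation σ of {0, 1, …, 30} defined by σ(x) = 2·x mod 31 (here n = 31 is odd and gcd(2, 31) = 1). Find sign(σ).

+1

Orbit of 16 under x↦2x: [16, 1, 2, 4, 8]… (length divides ord_31(2)).
Cycle lengths of π_2 on ℤ/31ℤ: [5, 5, 5, 5, 5, 5, 1]; 7 cycles in total.
With 7 cycles on 31 points, sign = (−1)^{31−7} = +1.
(2|31)_J = +1 (Zolotarev's lemma cross-check).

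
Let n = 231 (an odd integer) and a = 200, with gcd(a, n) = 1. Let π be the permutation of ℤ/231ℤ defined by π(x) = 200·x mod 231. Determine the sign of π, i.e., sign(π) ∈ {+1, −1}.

Start at x=50: 50 → 67 → 2 → 169 → 74 → 16 → 197 → … (one orbit).
Cycle type of π: 30×6 + 10×3 + 6×2 + 3×2 + 2 + 1; total 15 cycles.
231 − 15 = 216 transpositions; sign(π) = (−1)^216 = +1.

+1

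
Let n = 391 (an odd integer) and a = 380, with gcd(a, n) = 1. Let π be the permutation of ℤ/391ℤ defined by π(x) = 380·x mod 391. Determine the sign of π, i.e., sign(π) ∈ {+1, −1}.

Trace 193: π^k(193) = [193, 223, 284, 4, 347, 93, 150] for k=0..6.
Cycle lengths of π_380 on ℤ/391ℤ: [176, 176, 16, 11, 11, 1]; 6 cycles in total.
391 − 6 = 385 transpositions; sign(π) = (−1)^385 = -1.
The Jacobi symbol (380|391) = -1 (Zolotarev) agrees.

-1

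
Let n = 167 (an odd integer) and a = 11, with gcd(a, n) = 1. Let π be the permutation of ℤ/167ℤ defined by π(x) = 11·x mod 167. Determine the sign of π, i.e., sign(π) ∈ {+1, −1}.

Trace 31: π^k(31) = [31, 7, 77, 12, 132, 116, 107] for k=0..6.
π_11 has 3 disjoint cycles with lengths [83, 83, 1] on {0,…,166}.
Σ(ℓ_i−1) = 167−3 = 164; sign = (−1)^164 = +1.

+1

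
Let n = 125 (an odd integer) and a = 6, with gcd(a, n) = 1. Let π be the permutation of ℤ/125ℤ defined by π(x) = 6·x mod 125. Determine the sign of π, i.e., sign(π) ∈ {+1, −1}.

+1

Start at x=6: 6 → 36 → 91 → 46 → 26 → 31 → 61 → … (one orbit).
13 cycles of lengths [25, 25, 25, 25, 5, 5, 5, 5, 1, 1, 1, 1, 1].
13 cycles on 125: each ℓ→(−1)^(ℓ−1), product (−1)^112 = +1.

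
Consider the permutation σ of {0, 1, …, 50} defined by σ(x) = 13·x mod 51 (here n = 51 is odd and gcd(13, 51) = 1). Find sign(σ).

Start at x=13: 13 → 16 → 4 → 1 → 13 (one orbit).
The orbit structure of x ↦ 13x mod 51: 15 orbits of sizes [4, 4, 4, 4, 4, 4, 4, 4, 4, 4, 4, 4, 1, 1, 1].
Σ(ℓ_i−1) = 51−15 = 36; sign = (−1)^36 = +1.
(13|51)_J = +1 (Zolotarev's lemma cross-check).

+1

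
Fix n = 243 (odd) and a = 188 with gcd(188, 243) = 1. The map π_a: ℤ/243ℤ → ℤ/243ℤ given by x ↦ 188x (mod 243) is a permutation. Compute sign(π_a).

-1

Trace 136: π^k(136) = [136, 53, 1, 188, 109, 80, 217] for k=0..6.
Cycle lengths of π_188 on ℤ/243ℤ: [18, 18, 18, 18, 18, 18, 18, 18, 18, 6, 6, 6, 6, 6, 6, 6, 6, 6, 2, 2, 2, 2, 2, 2, 2, 2, 2, 2, 2, 2, 2, 1]; 32 cycles in total.
With 32 cycles on 243 points, sign = (−1)^{243−32} = -1.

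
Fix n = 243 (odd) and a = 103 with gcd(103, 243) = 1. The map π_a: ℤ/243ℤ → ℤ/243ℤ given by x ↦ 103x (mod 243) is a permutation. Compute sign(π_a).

+1

Orbit of 193 under x↦103x: [193, 196, 19, 13, 124, 136, 157]… (length divides ord_243(103)).
Cycle lengths of π_103 on ℤ/243ℤ: [81, 81, 27, 27, 9, 9, 3, 3, 1, 1, 1]; 11 cycles in total.
11 cycles on 243: each ℓ→(−1)^(ℓ−1), product (−1)^232 = +1.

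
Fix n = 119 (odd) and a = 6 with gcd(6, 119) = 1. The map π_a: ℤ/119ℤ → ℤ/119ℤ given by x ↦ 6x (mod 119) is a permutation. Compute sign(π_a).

+1

Trace 8: π^k(8) = [8, 48, 50, 62, 15, 90, 64] for k=0..6.
Decompose π into cycles: lengths [16, 16, 16, 16, 16, 16, 16, 2, 2, 2, 1] (11 cycles, including the fixed point 0).
11 cycles on 119: each ℓ→(−1)^(ℓ−1), product (−1)^108 = +1.
Check: (6/119) = +1 by Zolotarev.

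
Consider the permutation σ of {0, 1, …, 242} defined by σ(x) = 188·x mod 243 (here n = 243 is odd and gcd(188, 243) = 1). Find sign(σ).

Orbit of 190 under x↦188x: [190, 242, 55, 134, 163, 26, 28]… (length divides ord_243(188)).
Cycle type of π: 18×9 + 6×9 + 2×13 + 1; total 32 cycles.
With 32 cycles on 243 points, sign = (−1)^{243−32} = -1.

-1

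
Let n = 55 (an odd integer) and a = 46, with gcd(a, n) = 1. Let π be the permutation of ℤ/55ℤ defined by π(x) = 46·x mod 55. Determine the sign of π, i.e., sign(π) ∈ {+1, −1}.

Orbit of 51 under x↦46x: [51, 36, 6, 1, 46, 26, 41]… (length divides ord_55(46)).
Cycle type of π: 10×5 + 1×5; total 10 cycles.
sign(π) = (−1)^{n − #cycles} = (−1)^{55−10} = (−1)^45 = -1.
The Jacobi symbol (46|55) = -1 (Zolotarev) agrees.

-1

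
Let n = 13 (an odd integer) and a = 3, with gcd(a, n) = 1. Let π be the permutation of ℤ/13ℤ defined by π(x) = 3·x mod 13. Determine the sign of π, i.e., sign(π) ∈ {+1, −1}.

+1

Trace 3: π^k(3) = [3, 9, 1] for k=0..2.
5 cycles of lengths [3, 3, 3, 3, 1].
With 5 cycles on 13 points, sign = (−1)^{13−5} = +1.
Via Zolotarev, sign(π_{3}) = (3|13) = +1.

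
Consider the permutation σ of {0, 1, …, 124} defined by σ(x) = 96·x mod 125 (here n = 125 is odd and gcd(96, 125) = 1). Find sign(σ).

+1

Start at x=116: 116 → 11 → 56 → 1 → 96 → 91 → 111 → … (one orbit).
Cycle lengths of π_96 on ℤ/125ℤ: [25, 25, 25, 25, 5, 5, 5, 5, 1, 1, 1, 1, 1]; 13 cycles in total.
sign(π) = (−1)^{n − #cycles} = (−1)^{125−13} = (−1)^112 = +1.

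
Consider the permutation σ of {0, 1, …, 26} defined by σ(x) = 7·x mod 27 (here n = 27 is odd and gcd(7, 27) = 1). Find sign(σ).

Trace 7: π^k(7) = [7, 22, 19, 25, 13, 10, 16] for k=0..6.
7 cycles of lengths [9, 9, 3, 3, 1, 1, 1].
Σ(ℓ_i−1) = 27−7 = 20; sign = (−1)^20 = +1.
(7|27)_J = +1 (Zolotarev's lemma cross-check).

+1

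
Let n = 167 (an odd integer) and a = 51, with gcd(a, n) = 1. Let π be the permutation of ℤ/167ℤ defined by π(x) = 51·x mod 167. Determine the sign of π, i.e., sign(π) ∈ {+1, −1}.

-1

Orbit of 96 under x↦51x: [96, 53, 31, 78, 137, 140, 126]… (length divides ord_167(51)).
Cycle lengths of π_51 on ℤ/167ℤ: [166, 1]; 2 cycles in total.
sign(π) = (−1)^{n − #cycles} = (−1)^{167−2} = (−1)^165 = -1.
(51|167)_J = -1 (Zolotarev's lemma cross-check).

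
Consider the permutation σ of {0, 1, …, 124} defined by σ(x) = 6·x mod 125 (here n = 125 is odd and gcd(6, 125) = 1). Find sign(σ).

+1

Trace 101: π^k(101) = [101, 106, 11, 66, 21, 1, 6] for k=0..6.
13 cycles of lengths [25, 25, 25, 25, 5, 5, 5, 5, 1, 1, 1, 1, 1].
125 − 13 = 112 transpositions; sign(π) = (−1)^112 = +1.
Zolotarev: (6|125) = +1, matching the cycle-count sign.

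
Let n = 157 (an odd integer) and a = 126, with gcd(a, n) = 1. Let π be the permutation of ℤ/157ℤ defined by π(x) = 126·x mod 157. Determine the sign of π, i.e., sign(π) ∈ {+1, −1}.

Start at x=16: 16 → 132 → 147 → 153 → 124 → 81 → 1 → … (one orbit).
Cycle type of π: 39×4 + 1; total 5 cycles.
5 cycles on 157: each ℓ→(−1)^(ℓ−1), product (−1)^152 = +1.
Via Zolotarev, sign(π_{126}) = (126|157) = +1.

+1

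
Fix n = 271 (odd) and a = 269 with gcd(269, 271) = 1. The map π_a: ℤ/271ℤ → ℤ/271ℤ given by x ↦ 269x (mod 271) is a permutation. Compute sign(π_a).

Start at x=67: 67 → 137 → 268 → 6 → 259 → 24 → 223 → … (one orbit).
The orbit structure of x ↦ 269x mod 271: 2 orbits of sizes [270, 1].
n − c = 271 − 2 = 269; sign = (−1)^269 = -1.
(269|271)_J = -1 (Zolotarev's lemma cross-check).

-1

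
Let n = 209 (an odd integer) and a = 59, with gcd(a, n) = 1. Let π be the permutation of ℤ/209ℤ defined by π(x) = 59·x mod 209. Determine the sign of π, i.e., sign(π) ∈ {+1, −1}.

-1

Trace 136: π^k(136) = [136, 82, 31, 157, 67, 191, 192] for k=0..6.
6 cycles of lengths [90, 90, 18, 5, 5, 1].
n − c = 209 − 6 = 203; sign = (−1)^203 = -1.
(59|209)_J = -1 (Zolotarev's lemma cross-check).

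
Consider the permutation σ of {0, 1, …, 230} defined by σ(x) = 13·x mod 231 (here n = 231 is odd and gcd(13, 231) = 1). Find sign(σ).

+1

Start at x=13: 13 → 169 → 118 → 148 → 76 → 64 → 139 → … (one orbit).
Cycle lengths of π_13 on ℤ/231ℤ: [10, 10, 10, 10, 10, 10, 10, 10, 10, 10, 10, 10, 10, 10, 10, 10, 10, 10, 10, 10, 10, 2, 2, 2, 2, 2, 2, 2, 2, 2, 1, 1, 1]; 33 cycles in total.
sign(π) = (−1)^{n − #cycles} = (−1)^{231−33} = (−1)^198 = +1.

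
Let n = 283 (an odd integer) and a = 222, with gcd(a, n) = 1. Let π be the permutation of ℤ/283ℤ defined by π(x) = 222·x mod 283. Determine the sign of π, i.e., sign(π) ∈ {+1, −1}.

-1

Orbit of 281 under x↦222x: [281, 122, 199, 30, 151, 128, 116]… (length divides ord_283(222)).
Decompose π into cycles: lengths [94, 94, 94, 1] (4 cycles, including the fixed point 0).
With 4 cycles on 283 points, sign = (−1)^{283−4} = -1.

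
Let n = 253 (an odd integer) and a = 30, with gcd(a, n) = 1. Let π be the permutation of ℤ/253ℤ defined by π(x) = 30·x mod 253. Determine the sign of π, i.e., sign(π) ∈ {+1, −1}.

Trace 228: π^k(228) = [228, 9, 17, 4, 120, 58, 222] for k=0..6.
5 cycles of lengths [110, 110, 22, 10, 1].
253 − 5 = 248 transpositions; sign(π) = (−1)^248 = +1.

+1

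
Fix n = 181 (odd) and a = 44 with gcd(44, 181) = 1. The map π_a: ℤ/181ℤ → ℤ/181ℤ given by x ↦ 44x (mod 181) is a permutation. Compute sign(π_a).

+1

Trace 148: π^k(148) = [148, 177, 5, 39, 87, 27, 102] for k=0..6.
The orbit structure of x ↦ 44x mod 181: 5 orbits of sizes [45, 45, 45, 45, 1].
5 cycles on 181: each ℓ→(−1)^(ℓ−1), product (−1)^176 = +1.
Via Zolotarev, sign(π_{44}) = (44|181) = +1.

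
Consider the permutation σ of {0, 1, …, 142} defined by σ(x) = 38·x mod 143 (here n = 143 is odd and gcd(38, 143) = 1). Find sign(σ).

Trace 12: π^k(12) = [12, 27, 25, 92, 64, 1, 38] for k=0..6.
The orbit structure of x ↦ 38x mod 143: 21 orbits of sizes [10, 10, 10, 10, 10, 10, 10, 10, 10, 10, 10, 10, 5, 5, 2, 2, 2, 2, 2, 2, 1].
21 cycles on 143: each ℓ→(−1)^(ℓ−1), product (−1)^122 = +1.

+1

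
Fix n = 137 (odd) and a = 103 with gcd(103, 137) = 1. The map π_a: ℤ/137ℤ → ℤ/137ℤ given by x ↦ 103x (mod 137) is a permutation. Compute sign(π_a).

+1

Start at x=87: 87 → 56 → 14 → 72 → 18 → 73 → 121 → … (one orbit).
π_103 has 5 disjoint cycles with lengths [34, 34, 34, 34, 1] on {0,…,136}.
With 5 cycles on 137 points, sign = (−1)^{137−5} = +1.
Via Zolotarev, sign(π_{103}) = (103|137) = +1.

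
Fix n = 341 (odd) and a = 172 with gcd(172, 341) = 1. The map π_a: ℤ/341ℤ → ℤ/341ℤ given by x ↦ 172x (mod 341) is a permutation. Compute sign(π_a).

+1

Trace 190: π^k(190) = [190, 285, 257, 215, 152, 228, 1] for k=0..6.
13 cycles of lengths [30, 30, 30, 30, 30, 30, 30, 30, 30, 30, 30, 10, 1].
13 cycles on 341: each ℓ→(−1)^(ℓ−1), product (−1)^328 = +1.
The Jacobi symbol (172|341) = +1 (Zolotarev) agrees.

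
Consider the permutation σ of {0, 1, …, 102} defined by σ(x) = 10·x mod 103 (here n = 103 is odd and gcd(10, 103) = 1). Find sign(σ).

-1

Orbit of 31 under x↦10x: [31, 1, 10, 100, 73, 9, 90]… (length divides ord_103(10)).
Decompose π into cycles: lengths [34, 34, 34, 1] (4 cycles, including the fixed point 0).
With 4 cycles on 103 points, sign = (−1)^{103−4} = -1.
Check: (10/103) = -1 by Zolotarev.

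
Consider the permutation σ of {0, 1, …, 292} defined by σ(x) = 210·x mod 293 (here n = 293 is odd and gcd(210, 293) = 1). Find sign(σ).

+1

Start at x=229: 229 → 38 → 69 → 133 → 95 → 26 → 186 → … (one orbit).
Decompose π into cycles: lengths [73, 73, 73, 73, 1] (5 cycles, including the fixed point 0).
n − c = 293 − 5 = 288; sign = (−1)^288 = +1.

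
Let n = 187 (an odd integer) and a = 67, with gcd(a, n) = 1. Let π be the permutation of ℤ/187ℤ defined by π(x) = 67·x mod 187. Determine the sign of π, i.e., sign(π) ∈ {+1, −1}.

Trace 1: π^k(1) = [1, 67] for k=0..1.
99 cycles of lengths [2, 2, 2, 2, 2, 2, 2, 2, 2, 2, 2, 2, 2, 2, 2, 2, 2, 2, 2, 2, 2, 2, 2, 2, 2, 2, 2, 2, 2, 2, 2, 2, 2, 2, 2, 2, 2, 2, 2, 2, 2, 2, 2, 2, 2, 2, 2, 2, 2, 2, 2, 2, 2, 2, 2, 2, 2, 2, 2, 2, 2, 2, 2, 2, 2, 2, 2, 2, 2, 2, 2, 2, 2, 2, 2, 2, 2, 2, 2, 2, 2, 2, 2, 2, 2, 2, 2, 2, 1, 1, 1, 1, 1, 1, 1, 1, 1, 1, 1].
99 cycles on 187: each ℓ→(−1)^(ℓ−1), product (−1)^88 = +1.
(67|187)_J = +1 (Zolotarev's lemma cross-check).

+1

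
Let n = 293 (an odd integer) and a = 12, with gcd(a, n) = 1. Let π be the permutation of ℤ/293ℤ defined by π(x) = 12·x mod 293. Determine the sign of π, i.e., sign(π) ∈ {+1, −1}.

Orbit of 264 under x↦12x: [264, 238, 219, 284, 185, 169, 270]… (length divides ord_293(12)).
π_12 has 2 disjoint cycles with lengths [292, 1] on {0,…,292}.
With 2 cycles on 293 points, sign = (−1)^{293−2} = -1.
(12|293)_J = -1 (Zolotarev's lemma cross-check).

-1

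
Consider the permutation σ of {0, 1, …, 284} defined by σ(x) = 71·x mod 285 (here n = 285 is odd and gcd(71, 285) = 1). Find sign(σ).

Trace 226: π^k(226) = [226, 86, 121, 41, 61, 56, 271] for k=0..6.
Cycle type of π: 18×15 + 2×5 + 1×5; total 25 cycles.
25 cycles on 285: each ℓ→(−1)^(ℓ−1), product (−1)^260 = +1.
Check: (71/285) = +1 by Zolotarev.

+1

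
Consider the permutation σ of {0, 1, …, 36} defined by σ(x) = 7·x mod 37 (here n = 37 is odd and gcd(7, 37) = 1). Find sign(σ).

+1

Orbit of 16 under x↦7x: [16, 1, 7, 12, 10, 33, 9]… (length divides ord_37(7)).
π_7 has 5 disjoint cycles with lengths [9, 9, 9, 9, 1] on {0,…,36}.
37 − 5 = 32 transpositions; sign(π) = (−1)^32 = +1.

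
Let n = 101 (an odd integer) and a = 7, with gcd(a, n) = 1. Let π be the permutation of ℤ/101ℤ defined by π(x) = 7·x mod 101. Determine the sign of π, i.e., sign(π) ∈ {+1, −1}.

Orbit of 75 under x↦7x: [75, 20, 39, 71, 93, 45, 12]… (length divides ord_101(7)).
Cycle lengths of π_7 on ℤ/101ℤ: [100, 1]; 2 cycles in total.
101 − 2 = 99 transpositions; sign(π) = (−1)^99 = -1.
(7|101)_J = -1 (Zolotarev's lemma cross-check).

-1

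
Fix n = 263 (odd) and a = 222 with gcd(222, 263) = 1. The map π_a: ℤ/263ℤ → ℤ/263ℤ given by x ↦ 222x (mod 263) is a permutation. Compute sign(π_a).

Start at x=70: 70 → 23 → 109 → 2 → 181 → 206 → 233 → … (one orbit).
The orbit structure of x ↦ 222x mod 263: 3 orbits of sizes [131, 131, 1].
3 cycles on 263: each ℓ→(−1)^(ℓ−1), product (−1)^260 = +1.
Zolotarev: (222|263) = +1, matching the cycle-count sign.

+1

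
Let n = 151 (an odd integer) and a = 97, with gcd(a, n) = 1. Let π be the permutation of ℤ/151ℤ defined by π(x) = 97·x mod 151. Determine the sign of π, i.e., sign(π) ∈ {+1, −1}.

+1

Trace 85: π^k(85) = [85, 91, 69, 49, 72, 38, 62] for k=0..6.
π_97 has 3 disjoint cycles with lengths [75, 75, 1] on {0,…,150}.
sign(π) = (−1)^{n − #cycles} = (−1)^{151−3} = (−1)^148 = +1.
Zolotarev: (97|151) = +1, matching the cycle-count sign.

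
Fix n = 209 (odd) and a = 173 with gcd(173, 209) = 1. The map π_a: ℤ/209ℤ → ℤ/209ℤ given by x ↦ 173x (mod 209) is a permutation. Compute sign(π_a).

Trace 158: π^k(158) = [158, 164, 157, 200, 115, 40, 23] for k=0..6.
5 cycles of lengths [90, 90, 18, 10, 1].
n − c = 209 − 5 = 204; sign = (−1)^204 = +1.

+1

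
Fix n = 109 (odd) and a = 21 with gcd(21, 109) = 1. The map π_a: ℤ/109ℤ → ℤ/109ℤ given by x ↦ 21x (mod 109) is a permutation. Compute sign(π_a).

+1

Orbit of 25 under x↦21x: [25, 89, 16, 9, 80, 45, 73]… (length divides ord_109(21)).
The orbit structure of x ↦ 21x mod 109: 5 orbits of sizes [27, 27, 27, 27, 1].
With 5 cycles on 109 points, sign = (−1)^{109−5} = +1.
(21|109)_J = +1 (Zolotarev's lemma cross-check).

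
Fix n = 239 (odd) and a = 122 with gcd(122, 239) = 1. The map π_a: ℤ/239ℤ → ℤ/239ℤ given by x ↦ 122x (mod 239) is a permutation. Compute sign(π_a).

+1

Trace 110: π^k(110) = [110, 36, 90, 225, 204, 32, 80] for k=0..6.
Cycle lengths of π_122 on ℤ/239ℤ: [119, 119, 1]; 3 cycles in total.
239 − 3 = 236 transpositions; sign(π) = (−1)^236 = +1.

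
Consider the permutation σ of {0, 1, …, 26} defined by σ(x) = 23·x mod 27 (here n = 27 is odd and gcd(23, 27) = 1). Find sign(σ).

-1

Start at x=5: 5 → 7 → 26 → 4 → 11 → 10 → 14 → … (one orbit).
Cycle type of π: 18 + 6 + 2 + 1; total 4 cycles.
Σ(ℓ_i−1) = 27−4 = 23; sign = (−1)^23 = -1.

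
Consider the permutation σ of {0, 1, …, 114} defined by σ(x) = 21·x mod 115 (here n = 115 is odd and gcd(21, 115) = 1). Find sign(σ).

Orbit of 86 under x↦21x: [86, 81, 91, 71, 111, 31, 76]… (length divides ord_115(21)).
The orbit structure of x ↦ 21x mod 115: 10 orbits of sizes [22, 22, 22, 22, 22, 1, 1, 1, 1, 1].
sign(π) = (−1)^{n − #cycles} = (−1)^{115−10} = (−1)^105 = -1.

-1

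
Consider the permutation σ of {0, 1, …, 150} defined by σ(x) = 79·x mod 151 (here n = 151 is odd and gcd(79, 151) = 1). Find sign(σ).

Trace 91: π^k(91) = [91, 92, 20, 70, 94, 27, 19] for k=0..6.
π_79 has 4 disjoint cycles with lengths [50, 50, 50, 1] on {0,…,150}.
n − c = 151 − 4 = 147; sign = (−1)^147 = -1.
Check: (79/151) = -1 by Zolotarev.

-1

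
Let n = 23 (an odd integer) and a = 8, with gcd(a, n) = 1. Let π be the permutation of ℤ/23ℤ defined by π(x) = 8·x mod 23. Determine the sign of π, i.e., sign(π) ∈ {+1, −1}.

Trace 2: π^k(2) = [2, 16, 13, 12, 4, 9, 3] for k=0..6.
The orbit structure of x ↦ 8x mod 23: 3 orbits of sizes [11, 11, 1].
n − c = 23 − 3 = 20; sign = (−1)^20 = +1.
Zolotarev: (8|23) = +1, matching the cycle-count sign.

+1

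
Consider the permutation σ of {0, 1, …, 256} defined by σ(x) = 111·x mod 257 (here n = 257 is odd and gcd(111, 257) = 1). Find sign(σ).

+1

Orbit of 17 under x↦111x: [17, 88, 2, 222, 227, 11, 193]… (length divides ord_257(111)).
Decompose π into cycles: lengths [64, 64, 64, 64, 1] (5 cycles, including the fixed point 0).
n − c = 257 − 5 = 252; sign = (−1)^252 = +1.
Zolotarev: (111|257) = +1, matching the cycle-count sign.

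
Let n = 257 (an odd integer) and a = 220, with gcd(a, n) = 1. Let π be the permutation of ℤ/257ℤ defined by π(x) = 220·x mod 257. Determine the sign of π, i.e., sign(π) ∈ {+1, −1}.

Trace 31: π^k(31) = [31, 138, 34, 27, 29, 212, 123] for k=0..6.
The orbit structure of x ↦ 220x mod 257: 2 orbits of sizes [256, 1].
Σ(ℓ_i−1) = 257−2 = 255; sign = (−1)^255 = -1.

-1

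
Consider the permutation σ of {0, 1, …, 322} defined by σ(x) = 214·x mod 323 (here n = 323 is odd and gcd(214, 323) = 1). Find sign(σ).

Start at x=54: 54 → 251 → 96 → 195 → 63 → 239 → 112 → … (one orbit).
Decompose π into cycles: lengths [144, 144, 16, 9, 9, 1] (6 cycles, including the fixed point 0).
6 cycles on 323: each ℓ→(−1)^(ℓ−1), product (−1)^317 = -1.

-1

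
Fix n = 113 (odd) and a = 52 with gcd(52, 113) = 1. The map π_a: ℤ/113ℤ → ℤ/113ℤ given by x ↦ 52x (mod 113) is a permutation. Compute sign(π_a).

+1

Orbit of 30 under x↦52x: [30, 91, 99, 63, 112, 61, 8]… (length divides ord_113(52)).
The orbit structure of x ↦ 52x mod 113: 3 orbits of sizes [56, 56, 1].
With 3 cycles on 113 points, sign = (−1)^{113−3} = +1.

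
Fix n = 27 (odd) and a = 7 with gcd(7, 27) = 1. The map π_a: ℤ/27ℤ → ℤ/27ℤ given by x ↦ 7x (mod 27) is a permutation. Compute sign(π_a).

Orbit of 19 under x↦7x: [19, 25, 13, 10, 16, 4, 1]… (length divides ord_27(7)).
Cycle lengths of π_7 on ℤ/27ℤ: [9, 9, 3, 3, 1, 1, 1]; 7 cycles in total.
Σ(ℓ_i−1) = 27−7 = 20; sign = (−1)^20 = +1.

+1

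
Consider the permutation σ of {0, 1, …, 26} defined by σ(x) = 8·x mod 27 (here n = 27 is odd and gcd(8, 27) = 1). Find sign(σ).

Orbit of 17 under x↦8x: [17, 1, 8, 10, 26, 19]… (length divides ord_27(8)).
Cycle lengths of π_8 on ℤ/27ℤ: [6, 6, 6, 2, 2, 2, 2, 1]; 8 cycles in total.
sign(π) = (−1)^{n − #cycles} = (−1)^{27−8} = (−1)^19 = -1.
Via Zolotarev, sign(π_{8}) = (8|27) = -1.

-1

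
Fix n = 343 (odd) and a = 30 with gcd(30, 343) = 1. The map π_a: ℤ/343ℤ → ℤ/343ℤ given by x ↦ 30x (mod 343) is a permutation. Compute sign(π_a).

Start at x=312: 312 → 99 → 226 → 263 → 1 → 30 → 214 → … (one orbit).
31 cycles of lengths [21, 21, 21, 21, 21, 21, 21, 21, 21, 21, 21, 21, 21, 21, 3, 3, 3, 3, 3, 3, 3, 3, 3, 3, 3, 3, 3, 3, 3, 3, 1].
n − c = 343 − 31 = 312; sign = (−1)^312 = +1.

+1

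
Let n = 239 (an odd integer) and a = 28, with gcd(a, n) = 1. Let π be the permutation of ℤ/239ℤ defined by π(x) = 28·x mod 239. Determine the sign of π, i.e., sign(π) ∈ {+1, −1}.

-1

Trace 75: π^k(75) = [75, 188, 6, 168, 163, 23, 166] for k=0..6.
Decompose π into cycles: lengths [34, 34, 34, 34, 34, 34, 34, 1] (8 cycles, including the fixed point 0).
n − c = 239 − 8 = 231; sign = (−1)^231 = -1.
Via Zolotarev, sign(π_{28}) = (28|239) = -1.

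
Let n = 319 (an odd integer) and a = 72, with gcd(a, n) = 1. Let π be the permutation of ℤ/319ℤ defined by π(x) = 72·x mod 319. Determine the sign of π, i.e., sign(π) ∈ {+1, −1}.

+1

Start at x=81: 81 → 90 → 100 → 182 → 25 → 205 → 86 → … (one orbit).
5 cycles of lengths [140, 140, 28, 10, 1].
Σ(ℓ_i−1) = 319−5 = 314; sign = (−1)^314 = +1.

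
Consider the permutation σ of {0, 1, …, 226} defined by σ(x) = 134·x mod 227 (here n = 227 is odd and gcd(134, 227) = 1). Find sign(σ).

+1

Trace 160: π^k(160) = [160, 102, 48, 76, 196, 159, 195] for k=0..6.
Cycle type of π: 113×2 + 1; total 3 cycles.
sign(π) = (−1)^{n − #cycles} = (−1)^{227−3} = (−1)^224 = +1.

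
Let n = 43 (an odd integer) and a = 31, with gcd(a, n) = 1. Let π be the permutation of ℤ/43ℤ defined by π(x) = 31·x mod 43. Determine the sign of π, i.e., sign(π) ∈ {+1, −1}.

Trace 25: π^k(25) = [25, 1, 31, 15, 35, 10, 9] for k=0..6.
The orbit structure of x ↦ 31x mod 43: 3 orbits of sizes [21, 21, 1].
43 − 3 = 40 transpositions; sign(π) = (−1)^40 = +1.
Check: (31/43) = +1 by Zolotarev.

+1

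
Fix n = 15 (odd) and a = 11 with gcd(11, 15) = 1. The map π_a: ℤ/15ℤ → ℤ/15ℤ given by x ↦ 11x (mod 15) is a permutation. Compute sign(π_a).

-1

Orbit of 11 under x↦11x: [11, 1]… (length divides ord_15(11)).
Decompose π into cycles: lengths [2, 2, 2, 2, 2, 1, 1, 1, 1, 1] (10 cycles, including the fixed point 0).
15 − 10 = 5 transpositions; sign(π) = (−1)^5 = -1.
Zolotarev: (11|15) = -1, matching the cycle-count sign.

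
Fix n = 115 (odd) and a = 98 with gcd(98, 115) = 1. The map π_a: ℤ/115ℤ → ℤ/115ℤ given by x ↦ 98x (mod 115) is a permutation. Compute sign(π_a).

Trace 3: π^k(3) = [3, 64, 62, 96, 93, 29, 82] for k=0..6.
Decompose π into cycles: lengths [44, 44, 11, 11, 4, 1] (6 cycles, including the fixed point 0).
With 6 cycles on 115 points, sign = (−1)^{115−6} = -1.

-1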